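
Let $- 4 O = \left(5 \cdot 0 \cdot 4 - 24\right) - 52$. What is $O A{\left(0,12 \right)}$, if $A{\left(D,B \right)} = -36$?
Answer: $-684$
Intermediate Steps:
$O = 19$ ($O = - \frac{\left(5 \cdot 0 \cdot 4 - 24\right) - 52}{4} = - \frac{\left(0 \cdot 4 - 24\right) - 52}{4} = - \frac{\left(0 - 24\right) - 52}{4} = - \frac{-24 - 52}{4} = \left(- \frac{1}{4}\right) \left(-76\right) = 19$)
$O A{\left(0,12 \right)} = 19 \left(-36\right) = -684$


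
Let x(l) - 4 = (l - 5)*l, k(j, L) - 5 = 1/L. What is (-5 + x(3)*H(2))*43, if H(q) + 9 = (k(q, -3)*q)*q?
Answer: -3139/3 ≈ -1046.3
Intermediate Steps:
k(j, L) = 5 + 1/L
x(l) = 4 + l*(-5 + l) (x(l) = 4 + (l - 5)*l = 4 + (-5 + l)*l = 4 + l*(-5 + l))
H(q) = -9 + 14*q²/3 (H(q) = -9 + ((5 + 1/(-3))*q)*q = -9 + ((5 - ⅓)*q)*q = -9 + (14*q/3)*q = -9 + 14*q²/3)
(-5 + x(3)*H(2))*43 = (-5 + (4 + 3² - 5*3)*(-9 + (14/3)*2²))*43 = (-5 + (4 + 9 - 15)*(-9 + (14/3)*4))*43 = (-5 - 2*(-9 + 56/3))*43 = (-5 - 2*29/3)*43 = (-5 - 58/3)*43 = -73/3*43 = -3139/3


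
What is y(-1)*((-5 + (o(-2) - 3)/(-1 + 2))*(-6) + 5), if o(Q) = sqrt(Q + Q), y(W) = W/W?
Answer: 53 - 12*I ≈ 53.0 - 12.0*I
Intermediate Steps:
y(W) = 1
o(Q) = sqrt(2)*sqrt(Q) (o(Q) = sqrt(2*Q) = sqrt(2)*sqrt(Q))
y(-1)*((-5 + (o(-2) - 3)/(-1 + 2))*(-6) + 5) = 1*((-5 + (sqrt(2)*sqrt(-2) - 3)/(-1 + 2))*(-6) + 5) = 1*((-5 + (sqrt(2)*(I*sqrt(2)) - 3)/1)*(-6) + 5) = 1*((-5 + (2*I - 3)*1)*(-6) + 5) = 1*((-5 + (-3 + 2*I)*1)*(-6) + 5) = 1*((-5 + (-3 + 2*I))*(-6) + 5) = 1*((-8 + 2*I)*(-6) + 5) = 1*((48 - 12*I) + 5) = 1*(53 - 12*I) = 53 - 12*I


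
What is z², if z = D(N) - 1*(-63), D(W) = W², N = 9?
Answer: 20736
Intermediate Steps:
z = 144 (z = 9² - 1*(-63) = 81 + 63 = 144)
z² = 144² = 20736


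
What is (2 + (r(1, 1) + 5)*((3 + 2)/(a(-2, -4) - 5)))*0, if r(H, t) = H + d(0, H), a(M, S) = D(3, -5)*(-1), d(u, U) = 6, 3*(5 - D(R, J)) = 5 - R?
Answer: 0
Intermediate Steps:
D(R, J) = 10/3 + R/3 (D(R, J) = 5 - (5 - R)/3 = 5 + (-5/3 + R/3) = 10/3 + R/3)
a(M, S) = -13/3 (a(M, S) = (10/3 + (1/3)*3)*(-1) = (10/3 + 1)*(-1) = (13/3)*(-1) = -13/3)
r(H, t) = 6 + H (r(H, t) = H + 6 = 6 + H)
(2 + (r(1, 1) + 5)*((3 + 2)/(a(-2, -4) - 5)))*0 = (2 + ((6 + 1) + 5)*((3 + 2)/(-13/3 - 5)))*0 = (2 + (7 + 5)*(5/(-28/3)))*0 = (2 + 12*(5*(-3/28)))*0 = (2 + 12*(-15/28))*0 = (2 - 45/7)*0 = -31/7*0 = 0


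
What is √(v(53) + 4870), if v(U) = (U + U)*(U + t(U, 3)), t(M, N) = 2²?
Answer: 4*√682 ≈ 104.46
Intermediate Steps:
t(M, N) = 4
v(U) = 2*U*(4 + U) (v(U) = (U + U)*(U + 4) = (2*U)*(4 + U) = 2*U*(4 + U))
√(v(53) + 4870) = √(2*53*(4 + 53) + 4870) = √(2*53*57 + 4870) = √(6042 + 4870) = √10912 = 4*√682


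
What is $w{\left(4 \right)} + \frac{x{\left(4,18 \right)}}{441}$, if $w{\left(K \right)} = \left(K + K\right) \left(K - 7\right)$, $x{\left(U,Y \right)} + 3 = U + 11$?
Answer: $- \frac{3524}{147} \approx -23.973$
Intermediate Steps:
$x{\left(U,Y \right)} = 8 + U$ ($x{\left(U,Y \right)} = -3 + \left(U + 11\right) = -3 + \left(11 + U\right) = 8 + U$)
$w{\left(K \right)} = 2 K \left(-7 + K\right)$
$w{\left(4 \right)} + \frac{x{\left(4,18 \right)}}{441} = 2 \cdot 4 \left(-7 + 4\right) + \frac{8 + 4}{441} = 2 \cdot 4 \left(-3\right) + \frac{1}{441} \cdot 12 = -24 + \frac{4}{147} = - \frac{3524}{147}$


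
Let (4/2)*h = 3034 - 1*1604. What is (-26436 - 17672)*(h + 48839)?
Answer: -2185727832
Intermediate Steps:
h = 715 (h = (3034 - 1*1604)/2 = (3034 - 1604)/2 = (½)*1430 = 715)
(-26436 - 17672)*(h + 48839) = (-26436 - 17672)*(715 + 48839) = -44108*49554 = -2185727832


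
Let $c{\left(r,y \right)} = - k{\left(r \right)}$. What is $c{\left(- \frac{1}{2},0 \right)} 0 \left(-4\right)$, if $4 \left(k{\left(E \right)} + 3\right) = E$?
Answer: $0$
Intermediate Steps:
$k{\left(E \right)} = -3 + \frac{E}{4}$
$c{\left(r,y \right)} = 3 - \frac{r}{4}$ ($c{\left(r,y \right)} = - (-3 + \frac{r}{4}) = 3 - \frac{r}{4}$)
$c{\left(- \frac{1}{2},0 \right)} 0 \left(-4\right) = \left(3 - \frac{\left(-1\right) \frac{1}{2}}{4}\right) 0 \left(-4\right) = \left(3 - - \frac{1}{8}\right) 0 \left(-4\right) = \left(3 + \frac{1}{8}\right) 0 \left(-4\right) = \frac{25}{8} \cdot 0 \left(-4\right) = 0 \left(-4\right) = 0$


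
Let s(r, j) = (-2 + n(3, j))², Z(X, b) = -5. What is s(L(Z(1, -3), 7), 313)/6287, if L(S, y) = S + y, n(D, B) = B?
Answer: 96721/6287 ≈ 15.384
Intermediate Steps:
s(r, j) = (-2 + j)²
s(L(Z(1, -3), 7), 313)/6287 = (-2 + 313)²/6287 = 311²*(1/6287) = 96721*(1/6287) = 96721/6287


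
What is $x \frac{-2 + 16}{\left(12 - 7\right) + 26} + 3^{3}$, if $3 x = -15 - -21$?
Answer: $\frac{865}{31} \approx 27.903$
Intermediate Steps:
$x = 2$ ($x = \frac{-15 - -21}{3} = \frac{-15 + 21}{3} = \frac{1}{3} \cdot 6 = 2$)
$x \frac{-2 + 16}{\left(12 - 7\right) + 26} + 3^{3} = 2 \frac{-2 + 16}{\left(12 - 7\right) + 26} + 3^{3} = 2 \frac{14}{\left(12 - 7\right) + 26} + 27 = 2 \frac{14}{5 + 26} + 27 = 2 \cdot \frac{14}{31} + 27 = \frac{28}{31} + 27 = \frac{865}{31}$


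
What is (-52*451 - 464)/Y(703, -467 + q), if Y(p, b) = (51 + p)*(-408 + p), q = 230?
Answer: -11958/111215 ≈ -0.10752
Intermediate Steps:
Y(p, b) = (-408 + p)*(51 + p)
(-52*451 - 464)/Y(703, -467 + q) = (-52*451 - 464)/(-20808 + 703**2 - 357*703) = (-23452 - 464)/(-20808 + 494209 - 250971) = -23916/222430 = -23916*1/222430 = -11958/111215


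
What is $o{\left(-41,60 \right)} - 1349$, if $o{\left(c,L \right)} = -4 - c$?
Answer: $-1312$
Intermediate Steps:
$o{\left(-41,60 \right)} - 1349 = \left(-4 - -41\right) - 1349 = \left(-4 + 41\right) - 1349 = 37 - 1349 = -1312$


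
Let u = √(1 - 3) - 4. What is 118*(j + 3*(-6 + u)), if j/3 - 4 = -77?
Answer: -29382 + 354*I*√2 ≈ -29382.0 + 500.63*I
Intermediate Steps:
j = -219 (j = 12 + 3*(-77) = 12 - 231 = -219)
u = -4 + I*√2 (u = √(-2) - 4 = I*√2 - 4 = -4 + I*√2 ≈ -4.0 + 1.4142*I)
118*(j + 3*(-6 + u)) = 118*(-219 + 3*(-6 + (-4 + I*√2))) = 118*(-219 + 3*(-10 + I*√2)) = 118*(-219 + (-30 + 3*I*√2)) = 118*(-249 + 3*I*√2) = -29382 + 354*I*√2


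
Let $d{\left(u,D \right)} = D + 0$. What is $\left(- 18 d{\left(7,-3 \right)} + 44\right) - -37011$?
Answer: $37109$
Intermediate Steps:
$d{\left(u,D \right)} = D$
$\left(- 18 d{\left(7,-3 \right)} + 44\right) - -37011 = \left(\left(-18\right) \left(-3\right) + 44\right) - -37011 = \left(54 + 44\right) + 37011 = 98 + 37011 = 37109$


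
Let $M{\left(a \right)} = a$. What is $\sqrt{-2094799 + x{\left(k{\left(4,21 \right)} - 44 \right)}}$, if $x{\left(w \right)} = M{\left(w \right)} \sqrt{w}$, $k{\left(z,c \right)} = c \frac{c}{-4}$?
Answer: $\frac{\sqrt{-33516784 - 1234 i \sqrt{617}}}{4} \approx 0.66181 - 1447.3 i$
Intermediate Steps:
$k{\left(z,c \right)} = - \frac{c^{2}}{4}$ ($k{\left(z,c \right)} = c c \left(- \frac{1}{4}\right) = c \left(- \frac{c}{4}\right) = - \frac{c^{2}}{4}$)
$x{\left(w \right)} = w^{\frac{3}{2}}$ ($x{\left(w \right)} = w \sqrt{w} = w^{\frac{3}{2}}$)
$\sqrt{-2094799 + x{\left(k{\left(4,21 \right)} - 44 \right)}} = \sqrt{-2094799 + \left(- \frac{21^{2}}{4} - 44\right)^{\frac{3}{2}}} = \sqrt{-2094799 + \left(\left(- \frac{1}{4}\right) 441 - 44\right)^{\frac{3}{2}}} = \sqrt{-2094799 + \left(- \frac{441}{4} - 44\right)^{\frac{3}{2}}} = \sqrt{-2094799 + \left(- \frac{617}{4}\right)^{\frac{3}{2}}} = \sqrt{-2094799 - \frac{617 i \sqrt{617}}{8}}$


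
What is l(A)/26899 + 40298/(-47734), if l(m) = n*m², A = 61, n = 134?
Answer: 11358432387/641998433 ≈ 17.692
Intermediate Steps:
l(m) = 134*m²
l(A)/26899 + 40298/(-47734) = (134*61²)/26899 + 40298/(-47734) = (134*3721)*(1/26899) + 40298*(-1/47734) = 498614*(1/26899) - 20149/23867 = 498614/26899 - 20149/23867 = 11358432387/641998433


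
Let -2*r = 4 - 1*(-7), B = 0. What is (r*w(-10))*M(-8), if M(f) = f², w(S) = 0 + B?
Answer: 0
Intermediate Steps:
w(S) = 0 (w(S) = 0 + 0 = 0)
r = -11/2 (r = -(4 - 1*(-7))/2 = -(4 + 7)/2 = -½*11 = -11/2 ≈ -5.5000)
(r*w(-10))*M(-8) = -11/2*0*(-8)² = 0*64 = 0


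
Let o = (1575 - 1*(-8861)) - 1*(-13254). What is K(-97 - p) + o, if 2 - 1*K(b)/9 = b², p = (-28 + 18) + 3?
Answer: -49192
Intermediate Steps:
p = -7 (p = -10 + 3 = -7)
K(b) = 18 - 9*b²
o = 23690 (o = (1575 + 8861) + 13254 = 10436 + 13254 = 23690)
K(-97 - p) + o = (18 - 9*(-97 - 1*(-7))²) + 23690 = (18 - 9*(-97 + 7)²) + 23690 = (18 - 9*(-90)²) + 23690 = (18 - 9*8100) + 23690 = (18 - 72900) + 23690 = -72882 + 23690 = -49192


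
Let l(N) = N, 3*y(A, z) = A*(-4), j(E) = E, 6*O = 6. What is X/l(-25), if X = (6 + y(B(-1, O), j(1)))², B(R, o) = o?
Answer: -196/225 ≈ -0.87111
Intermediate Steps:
O = 1 (O = (⅙)*6 = 1)
y(A, z) = -4*A/3 (y(A, z) = (A*(-4))/3 = (-4*A)/3 = -4*A/3)
X = 196/9 (X = (6 - 4/3*1)² = (6 - 4/3)² = (14/3)² = 196/9 ≈ 21.778)
X/l(-25) = (196/9)/(-25) = (196/9)*(-1/25) = -196/225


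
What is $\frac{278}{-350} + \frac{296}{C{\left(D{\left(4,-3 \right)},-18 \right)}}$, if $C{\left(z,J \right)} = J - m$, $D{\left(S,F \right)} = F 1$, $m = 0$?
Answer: $- \frac{27151}{1575} \approx -17.239$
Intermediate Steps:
$D{\left(S,F \right)} = F$
$C{\left(z,J \right)} = J$ ($C{\left(z,J \right)} = J - 0 = J + 0 = J$)
$\frac{278}{-350} + \frac{296}{C{\left(D{\left(4,-3 \right)},-18 \right)}} = \frac{278}{-350} + \frac{296}{-18} = 278 \left(- \frac{1}{350}\right) + 296 \left(- \frac{1}{18}\right) = - \frac{139}{175} - \frac{148}{9} = - \frac{27151}{1575}$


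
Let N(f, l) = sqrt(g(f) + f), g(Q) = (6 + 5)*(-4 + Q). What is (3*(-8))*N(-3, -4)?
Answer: -96*I*sqrt(5) ≈ -214.66*I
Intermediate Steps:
g(Q) = -44 + 11*Q (g(Q) = 11*(-4 + Q) = -44 + 11*Q)
N(f, l) = sqrt(-44 + 12*f) (N(f, l) = sqrt((-44 + 11*f) + f) = sqrt(-44 + 12*f))
(3*(-8))*N(-3, -4) = (3*(-8))*(2*sqrt(-11 + 3*(-3))) = -48*sqrt(-11 - 9) = -48*sqrt(-20) = -48*2*I*sqrt(5) = -96*I*sqrt(5)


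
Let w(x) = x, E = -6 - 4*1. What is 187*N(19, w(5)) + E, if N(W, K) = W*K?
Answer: 17755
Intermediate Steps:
E = -10 (E = -6 - 4 = -10)
N(W, K) = K*W
187*N(19, w(5)) + E = 187*(5*19) - 10 = 187*95 - 10 = 17765 - 10 = 17755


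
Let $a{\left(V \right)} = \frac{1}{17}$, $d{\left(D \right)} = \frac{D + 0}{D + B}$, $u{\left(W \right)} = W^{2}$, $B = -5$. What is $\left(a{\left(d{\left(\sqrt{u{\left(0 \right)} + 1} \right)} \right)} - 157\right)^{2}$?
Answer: $\frac{7118224}{289} \approx 24631.0$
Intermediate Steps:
$d{\left(D \right)} = \frac{D}{-5 + D}$ ($d{\left(D \right)} = \frac{D + 0}{D - 5} = \frac{D}{-5 + D}$)
$a{\left(V \right)} = \frac{1}{17}$
$\left(a{\left(d{\left(\sqrt{u{\left(0 \right)} + 1} \right)} \right)} - 157\right)^{2} = \left(\frac{1}{17} - 157\right)^{2} = \left(- \frac{2668}{17}\right)^{2} = \frac{7118224}{289}$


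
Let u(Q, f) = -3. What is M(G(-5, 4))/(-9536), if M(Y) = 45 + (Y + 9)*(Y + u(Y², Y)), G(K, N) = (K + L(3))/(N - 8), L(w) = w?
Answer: -85/38144 ≈ -0.0022284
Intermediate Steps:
G(K, N) = (3 + K)/(-8 + N) (G(K, N) = (K + 3)/(N - 8) = (3 + K)/(-8 + N))
M(Y) = 45 + (-3 + Y)*(9 + Y) (M(Y) = 45 + (Y + 9)*(Y - 3) = 45 + (9 + Y)*(-3 + Y) = 45 + (-3 + Y)*(9 + Y))
M(G(-5, 4))/(-9536) = (18 + ((3 - 5)/(-8 + 4))² + 6*((3 - 5)/(-8 + 4)))/(-9536) = (18 + (-2/(-4))² + 6*(-2/(-4)))*(-1/9536) = (18 + (-¼*(-2))² + 6*(-¼*(-2)))*(-1/9536) = (18 + (½)² + 6*(½))*(-1/9536) = (18 + ¼ + 3)*(-1/9536) = (85/4)*(-1/9536) = -85/38144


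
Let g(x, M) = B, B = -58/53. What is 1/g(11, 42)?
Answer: -53/58 ≈ -0.91379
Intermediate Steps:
B = -58/53 (B = -58*1/53 = -58/53 ≈ -1.0943)
g(x, M) = -58/53
1/g(11, 42) = 1/(-58/53) = -53/58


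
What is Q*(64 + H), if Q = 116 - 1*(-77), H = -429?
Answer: -70445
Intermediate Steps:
Q = 193 (Q = 116 + 77 = 193)
Q*(64 + H) = 193*(64 - 429) = 193*(-365) = -70445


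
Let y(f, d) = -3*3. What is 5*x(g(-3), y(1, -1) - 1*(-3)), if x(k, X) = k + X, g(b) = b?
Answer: -45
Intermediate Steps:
y(f, d) = -9
x(k, X) = X + k
5*x(g(-3), y(1, -1) - 1*(-3)) = 5*((-9 - 1*(-3)) - 3) = 5*((-9 + 3) - 3) = 5*(-6 - 3) = 5*(-9) = -45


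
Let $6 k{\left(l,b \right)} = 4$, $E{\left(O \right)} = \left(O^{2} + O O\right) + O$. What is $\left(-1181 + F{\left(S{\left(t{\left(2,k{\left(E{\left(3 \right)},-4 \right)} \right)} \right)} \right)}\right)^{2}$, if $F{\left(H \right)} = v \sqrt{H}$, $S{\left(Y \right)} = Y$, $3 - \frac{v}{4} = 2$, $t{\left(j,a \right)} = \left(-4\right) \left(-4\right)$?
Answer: $1357225$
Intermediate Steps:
$E{\left(O \right)} = O + 2 O^{2}$ ($E{\left(O \right)} = \left(O^{2} + O^{2}\right) + O = 2 O^{2} + O = O + 2 O^{2}$)
$k{\left(l,b \right)} = \frac{2}{3}$ ($k{\left(l,b \right)} = \frac{1}{6} \cdot 4 = \frac{2}{3}$)
$t{\left(j,a \right)} = 16$
$v = 4$ ($v = 12 - 8 = 4$)
$F{\left(H \right)} = 4 \sqrt{H}$
$\left(-1181 + F{\left(S{\left(t{\left(2,k{\left(E{\left(3 \right)},-4 \right)} \right)} \right)} \right)}\right)^{2} = \left(-1181 + 4 \sqrt{16}\right)^{2} = \left(-1181 + 4 \cdot 4\right)^{2} = \left(-1181 + 16\right)^{2} = \left(-1165\right)^{2} = 1357225$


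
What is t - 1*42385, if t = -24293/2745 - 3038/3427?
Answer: -398812160696/9407115 ≈ -42395.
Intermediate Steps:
t = -91591421/9407115 (t = -24293*1/2745 - 3038*1/3427 = -24293/2745 - 3038/3427 = -91591421/9407115 ≈ -9.7364)
t - 1*42385 = -91591421/9407115 - 1*42385 = -91591421/9407115 - 42385 = -398812160696/9407115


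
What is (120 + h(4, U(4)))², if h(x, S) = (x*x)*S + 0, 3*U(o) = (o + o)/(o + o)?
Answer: 141376/9 ≈ 15708.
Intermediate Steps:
U(o) = ⅓ (U(o) = ((o + o)/(o + o))/3 = ((2*o)/((2*o)))/3 = ((2*o)*(1/(2*o)))/3 = (⅓)*1 = ⅓)
h(x, S) = S*x² (h(x, S) = x²*S + 0 = S*x² + 0 = S*x²)
(120 + h(4, U(4)))² = (120 + (⅓)*4²)² = (120 + (⅓)*16)² = (120 + 16/3)² = (376/3)² = 141376/9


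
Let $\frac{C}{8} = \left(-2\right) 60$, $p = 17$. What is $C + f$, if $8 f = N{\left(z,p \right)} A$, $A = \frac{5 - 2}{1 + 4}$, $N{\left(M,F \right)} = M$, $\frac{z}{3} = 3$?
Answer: $- \frac{38373}{40} \approx -959.33$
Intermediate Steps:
$z = 9$ ($z = 3 \cdot 3 = 9$)
$C = -960$ ($C = 8 \left(\left(-2\right) 60\right) = 8 \left(-120\right) = -960$)
$A = \frac{3}{5} \approx 0.6$
$f = \frac{27}{40}$ ($f = \frac{9 \cdot \frac{3}{5}}{8} = \frac{1}{8} \cdot \frac{27}{5} = \frac{27}{40} \approx 0.675$)
$C + f = -960 + \frac{27}{40} = - \frac{38373}{40}$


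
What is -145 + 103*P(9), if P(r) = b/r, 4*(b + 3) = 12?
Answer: -145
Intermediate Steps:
b = 0 (b = -3 + (¼)*12 = -3 + 3 = 0)
P(r) = 0 (P(r) = 0/r = 0)
-145 + 103*P(9) = -145 + 103*0 = -145 + 0 = -145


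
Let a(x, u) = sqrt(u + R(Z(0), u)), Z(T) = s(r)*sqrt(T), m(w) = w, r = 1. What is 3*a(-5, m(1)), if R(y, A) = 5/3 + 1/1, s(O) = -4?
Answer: sqrt(33) ≈ 5.7446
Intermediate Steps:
Z(T) = -4*sqrt(T)
R(y, A) = 8/3 (R(y, A) = 5*(1/3) + 1*1 = 5/3 + 1 = 8/3)
a(x, u) = sqrt(8/3 + u) (a(x, u) = sqrt(u + 8/3) = sqrt(8/3 + u))
3*a(-5, m(1)) = 3*(sqrt(24 + 9*1)/3) = 3*(sqrt(24 + 9)/3) = 3*(sqrt(33)/3) = sqrt(33)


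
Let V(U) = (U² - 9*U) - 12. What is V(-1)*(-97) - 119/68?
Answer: 769/4 ≈ 192.25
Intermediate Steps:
V(U) = -12 + U² - 9*U
V(-1)*(-97) - 119/68 = (-12 + (-1)² - 9*(-1))*(-97) - 119/68 = (-12 + 1 + 9)*(-97) - 119*1/68 = -2*(-97) - 7/4 = 194 - 7/4 = 769/4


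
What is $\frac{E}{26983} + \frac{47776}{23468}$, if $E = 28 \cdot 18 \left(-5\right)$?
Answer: $\frac{307500112}{158309261} \approx 1.9424$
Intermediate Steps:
$E = -2520$ ($E = 504 \left(-5\right) = -2520$)
$\frac{E}{26983} + \frac{47776}{23468} = - \frac{2520}{26983} + \frac{47776}{23468} = \left(-2520\right) \frac{1}{26983} + 47776 \cdot \frac{1}{23468} = - \frac{2520}{26983} + \frac{11944}{5867} = \frac{307500112}{158309261}$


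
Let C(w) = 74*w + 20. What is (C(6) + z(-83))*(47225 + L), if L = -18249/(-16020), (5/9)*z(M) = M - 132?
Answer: 19418443891/5340 ≈ 3.6364e+6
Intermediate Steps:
z(M) = -1188/5 + 9*M/5 (z(M) = 9*(M - 132)/5 = 9*(-132 + M)/5 = -1188/5 + 9*M/5)
L = 6083/5340 (L = -18249*(-1/16020) = 6083/5340 ≈ 1.1391)
C(w) = 20 + 74*w
(C(6) + z(-83))*(47225 + L) = ((20 + 74*6) + (-1188/5 + (9/5)*(-83)))*(47225 + 6083/5340) = ((20 + 444) + (-1188/5 - 747/5))*(252187583/5340) = (464 - 387)*(252187583/5340) = 77*(252187583/5340) = 19418443891/5340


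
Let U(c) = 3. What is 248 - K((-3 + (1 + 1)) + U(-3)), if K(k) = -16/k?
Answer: 256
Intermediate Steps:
248 - K((-3 + (1 + 1)) + U(-3)) = 248 - (-16)/((-3 + (1 + 1)) + 3) = 248 - (-16)/((-3 + 2) + 3) = 248 - (-16)/(-1 + 3) = 248 - (-16)/2 = 248 - 1*(-8) = 248 + 8 = 256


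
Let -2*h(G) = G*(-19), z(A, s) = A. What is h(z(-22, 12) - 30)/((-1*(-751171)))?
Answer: -494/751171 ≈ -0.00065764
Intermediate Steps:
h(G) = 19*G/2 (h(G) = -G*(-19)/2 = -(-19)*G/2 = 19*G/2)
h(z(-22, 12) - 30)/((-1*(-751171))) = (19*(-22 - 30)/2)/((-1*(-751171))) = ((19/2)*(-52))/751171 = -494*1/751171 = -494/751171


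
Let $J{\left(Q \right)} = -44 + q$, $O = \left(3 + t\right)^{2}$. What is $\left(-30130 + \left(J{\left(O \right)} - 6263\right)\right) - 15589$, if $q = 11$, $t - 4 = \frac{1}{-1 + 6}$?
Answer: $-52015$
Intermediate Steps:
$t = \frac{21}{5}$ ($t = 4 + \frac{1}{-1 + 6} = 4 + \frac{1}{5} = \frac{21}{5} \approx 4.2$)
$O = \frac{1296}{25}$ ($O = \left(3 + \frac{21}{5}\right)^{2} = \left(\frac{36}{5}\right)^{2} = \frac{1296}{25} \approx 51.84$)
$J{\left(Q \right)} = -33$ ($J{\left(Q \right)} = -44 + 11 = -33$)
$\left(-30130 + \left(J{\left(O \right)} - 6263\right)\right) - 15589 = \left(-30130 - 6296\right) - 15589 = -36426 - 15589 = -52015$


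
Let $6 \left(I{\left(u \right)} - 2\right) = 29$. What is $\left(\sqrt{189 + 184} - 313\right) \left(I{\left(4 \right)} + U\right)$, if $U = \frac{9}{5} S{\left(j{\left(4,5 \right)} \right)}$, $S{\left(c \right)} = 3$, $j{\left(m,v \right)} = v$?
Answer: $- \frac{114871}{30} + \frac{367 \sqrt{373}}{30} \approx -3592.8$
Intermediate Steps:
$I{\left(u \right)} = \frac{41}{6}$ ($I{\left(u \right)} = 2 + \frac{1}{6} \cdot 29 = 2 + \frac{29}{6} = \frac{41}{6}$)
$U = \frac{27}{5}$ ($U = \frac{9}{5} \cdot 3 = \frac{27}{5} \approx 5.4$)
$\left(\sqrt{189 + 184} - 313\right) \left(I{\left(4 \right)} + U\right) = \left(\sqrt{189 + 184} - 313\right) \left(\frac{41}{6} + \frac{27}{5}\right) = \left(\sqrt{373} - 313\right) \frac{367}{30} = \left(-313 + \sqrt{373}\right) \frac{367}{30} = - \frac{114871}{30} + \frac{367 \sqrt{373}}{30}$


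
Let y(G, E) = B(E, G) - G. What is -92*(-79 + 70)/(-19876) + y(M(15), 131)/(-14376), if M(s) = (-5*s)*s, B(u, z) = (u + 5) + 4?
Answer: -9261617/71434344 ≈ -0.12965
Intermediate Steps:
B(u, z) = 9 + u (B(u, z) = (5 + u) + 4 = 9 + u)
M(s) = -5*s²
y(G, E) = 9 + E - G (y(G, E) = (9 + E) - G = 9 + E - G)
-92*(-79 + 70)/(-19876) + y(M(15), 131)/(-14376) = -92*(-79 + 70)/(-19876) + (9 + 131 - (-5)*15²)/(-14376) = -92*(-9)*(-1/19876) + (9 + 131 - (-5)*225)*(-1/14376) = 828*(-1/19876) + (9 + 131 - 1*(-1125))*(-1/14376) = -207/4969 + (9 + 131 + 1125)*(-1/14376) = -207/4969 + 1265*(-1/14376) = -207/4969 - 1265/14376 = -9261617/71434344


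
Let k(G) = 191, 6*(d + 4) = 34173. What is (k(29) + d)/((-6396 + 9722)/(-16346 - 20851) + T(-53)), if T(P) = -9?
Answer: -437622705/676198 ≈ -647.18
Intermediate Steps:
d = 11383/2 (d = -4 + (1/6)*34173 = -4 + 11391/2 = 11383/2 ≈ 5691.5)
(k(29) + d)/((-6396 + 9722)/(-16346 - 20851) + T(-53)) = (191 + 11383/2)/((-6396 + 9722)/(-16346 - 20851) - 9) = 11765/(2*(3326/(-37197) - 9)) = 11765/(2*(3326*(-1/37197) - 9)) = 11765/(2*(-3326/37197 - 9)) = 11765/(2*(-338099/37197)) = (11765/2)*(-37197/338099) = -437622705/676198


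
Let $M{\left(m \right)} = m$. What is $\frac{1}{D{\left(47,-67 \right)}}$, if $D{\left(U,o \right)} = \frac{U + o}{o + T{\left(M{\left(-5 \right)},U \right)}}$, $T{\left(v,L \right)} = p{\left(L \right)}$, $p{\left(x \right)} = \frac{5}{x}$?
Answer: $\frac{786}{235} \approx 3.3447$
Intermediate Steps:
$T{\left(v,L \right)} = \frac{5}{L}$
$D{\left(U,o \right)} = \frac{U + o}{o + \frac{5}{U}}$
$\frac{1}{D{\left(47,-67 \right)}} = \frac{1}{47 \frac{1}{5 + 47 \left(-67\right)} \left(47 - 67\right)} = \frac{1}{47 \frac{1}{5 - 3149} \left(-20\right)} = \frac{1}{47 \frac{1}{-3144} \left(-20\right)} = \frac{1}{47 \left(- \frac{1}{3144}\right) \left(-20\right)} = \frac{1}{\frac{235}{786}} = \frac{786}{235}$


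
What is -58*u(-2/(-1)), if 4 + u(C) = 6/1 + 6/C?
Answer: -290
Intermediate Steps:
u(C) = 2 + 6/C (u(C) = -4 + (6/1 + 6/C) = -4 + (6*1 + 6/C) = -4 + (6 + 6/C) = 2 + 6/C)
-58*u(-2/(-1)) = -58*(2 + 6/((-2/(-1)))) = -58*(2 + 6/((-2*(-1)))) = -58*(2 + 6/2) = -58*(2 + 6*(½)) = -58*(2 + 3) = -58*5 = -290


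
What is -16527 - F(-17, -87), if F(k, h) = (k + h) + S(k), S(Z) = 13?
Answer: -16436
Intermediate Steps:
F(k, h) = 13 + h + k (F(k, h) = (k + h) + 13 = (h + k) + 13 = 13 + h + k)
-16527 - F(-17, -87) = -16527 - (13 - 87 - 17) = -16527 - 1*(-91) = -16527 + 91 = -16436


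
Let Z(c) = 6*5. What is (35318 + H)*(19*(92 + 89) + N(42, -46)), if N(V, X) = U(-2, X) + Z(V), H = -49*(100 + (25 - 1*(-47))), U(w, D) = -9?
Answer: 93039400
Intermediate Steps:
Z(c) = 30
H = -8428 (H = -49*(100 + (25 + 47)) = -49*(100 + 72) = -49*172 = -8428)
N(V, X) = 21 (N(V, X) = -9 + 30 = 21)
(35318 + H)*(19*(92 + 89) + N(42, -46)) = (35318 - 8428)*(19*(92 + 89) + 21) = 26890*(19*181 + 21) = 26890*(3439 + 21) = 26890*3460 = 93039400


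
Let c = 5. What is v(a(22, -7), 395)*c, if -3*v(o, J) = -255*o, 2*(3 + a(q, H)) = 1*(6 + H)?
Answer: -2975/2 ≈ -1487.5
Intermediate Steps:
a(q, H) = H/2 (a(q, H) = -3 + (1*(6 + H))/2 = -3 + (6 + H)/2 = -3 + (3 + H/2) = H/2)
v(o, J) = 85*o (v(o, J) = -(-85)*o = 85*o)
v(a(22, -7), 395)*c = (85*((½)*(-7)))*5 = (85*(-7/2))*5 = -595/2*5 = -2975/2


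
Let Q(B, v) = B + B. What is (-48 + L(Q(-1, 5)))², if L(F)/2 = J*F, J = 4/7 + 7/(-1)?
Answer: 24336/49 ≈ 496.65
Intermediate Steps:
Q(B, v) = 2*B
J = -45/7 (J = 4*(⅐) + 7*(-1) = 4/7 - 7 = -45/7 ≈ -6.4286)
L(F) = -90*F/7 (L(F) = 2*(-45*F/7) = -90*F/7)
(-48 + L(Q(-1, 5)))² = (-48 - 180*(-1)/7)² = (-48 - 90/7*(-2))² = (-48 + 180/7)² = (-156/7)² = 24336/49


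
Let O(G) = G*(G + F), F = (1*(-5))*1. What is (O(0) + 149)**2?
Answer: 22201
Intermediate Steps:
F = -5 (F = -5*1 = -5)
O(G) = G*(-5 + G) (O(G) = G*(G - 5) = G*(-5 + G))
(O(0) + 149)**2 = (0*(-5 + 0) + 149)**2 = (0*(-5) + 149)**2 = (0 + 149)**2 = 149**2 = 22201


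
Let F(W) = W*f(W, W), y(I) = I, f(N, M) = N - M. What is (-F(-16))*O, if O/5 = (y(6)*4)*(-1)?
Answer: 0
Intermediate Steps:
F(W) = 0 (F(W) = W*(W - W) = W*0 = 0)
O = -120 (O = 5*((6*4)*(-1)) = 5*(24*(-1)) = 5*(-24) = -120)
(-F(-16))*O = -1*0*(-120) = 0*(-120) = 0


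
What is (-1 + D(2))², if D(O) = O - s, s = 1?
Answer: 0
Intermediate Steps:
D(O) = -1 + O (D(O) = O - 1*1 = O - 1 = -1 + O)
(-1 + D(2))² = (-1 + (-1 + 2))² = (-1 + 1)² = 0² = 0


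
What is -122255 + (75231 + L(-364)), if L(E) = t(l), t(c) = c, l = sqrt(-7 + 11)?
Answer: -47022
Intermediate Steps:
l = 2 (l = sqrt(4) = 2)
L(E) = 2
-122255 + (75231 + L(-364)) = -122255 + (75231 + 2) = -122255 + 75233 = -47022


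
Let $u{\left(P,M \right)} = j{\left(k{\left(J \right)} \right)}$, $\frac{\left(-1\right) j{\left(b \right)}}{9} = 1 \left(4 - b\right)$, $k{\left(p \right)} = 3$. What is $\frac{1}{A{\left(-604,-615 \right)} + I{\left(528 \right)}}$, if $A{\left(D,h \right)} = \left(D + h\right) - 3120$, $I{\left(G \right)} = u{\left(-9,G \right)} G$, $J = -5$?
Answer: $- \frac{1}{9091} \approx -0.00011$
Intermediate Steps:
$j{\left(b \right)} = -36 + 9 b$ ($j{\left(b \right)} = - 9 \cdot 1 \left(4 - b\right) = - 9 \left(4 - b\right) = -36 + 9 b$)
$u{\left(P,M \right)} = -9$ ($u{\left(P,M \right)} = -36 + 9 \cdot 3 = -36 + 27 = -9$)
$I{\left(G \right)} = - 9 G$
$A{\left(D,h \right)} = -3120 + D + h$
$\frac{1}{A{\left(-604,-615 \right)} + I{\left(528 \right)}} = \frac{1}{\left(-3120 - 604 - 615\right) - 4752} = \frac{1}{-4339 - 4752} = \frac{1}{-9091} = - \frac{1}{9091}$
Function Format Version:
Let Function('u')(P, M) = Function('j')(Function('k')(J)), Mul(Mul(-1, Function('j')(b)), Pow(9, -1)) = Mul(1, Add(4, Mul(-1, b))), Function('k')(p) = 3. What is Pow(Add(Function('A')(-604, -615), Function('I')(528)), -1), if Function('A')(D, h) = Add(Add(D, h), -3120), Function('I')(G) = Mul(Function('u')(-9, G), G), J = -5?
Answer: Rational(-1, 9091) ≈ -0.00011000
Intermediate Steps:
Function('j')(b) = Add(-36, Mul(9, b)) (Function('j')(b) = Mul(-9, Mul(1, Add(4, Mul(-1, b)))) = Mul(-9, Add(4, Mul(-1, b))) = Add(-36, Mul(9, b)))
Function('u')(P, M) = -9 (Function('u')(P, M) = Add(-36, Mul(9, 3)) = Add(-36, 27) = -9)
Function('I')(G) = Mul(-9, G)
Function('A')(D, h) = Add(-3120, D, h)
Pow(Add(Function('A')(-604, -615), Function('I')(528)), -1) = Pow(Add(Add(-3120, -604, -615), Mul(-9, 528)), -1) = Pow(Add(-4339, -4752), -1) = Pow(-9091, -1) = Rational(-1, 9091)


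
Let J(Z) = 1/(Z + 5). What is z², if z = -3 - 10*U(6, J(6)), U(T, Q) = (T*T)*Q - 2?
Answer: 29929/121 ≈ 247.35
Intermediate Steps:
J(Z) = 1/(5 + Z)
U(T, Q) = -2 + Q*T² (U(T, Q) = T²*Q - 2 = Q*T² - 2 = -2 + Q*T²)
z = -173/11 (z = -3 - 10*(-2 + 6²/(5 + 6)) = -3 - 10*(-2 + 36/11) = -3 - 10*14/11 = -3 - 140/11 = -173/11 ≈ -15.727)
z² = (-173/11)² = 29929/121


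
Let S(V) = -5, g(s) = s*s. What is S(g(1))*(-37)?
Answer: 185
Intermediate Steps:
g(s) = s²
S(g(1))*(-37) = -5*(-37) = 185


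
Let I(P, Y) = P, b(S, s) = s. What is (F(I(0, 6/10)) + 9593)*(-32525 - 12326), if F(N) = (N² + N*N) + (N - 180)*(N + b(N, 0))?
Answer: -430255643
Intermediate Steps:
F(N) = 2*N² + N*(-180 + N) (F(N) = (N² + N*N) + (N - 180)*(N + 0) = (N² + N²) + (-180 + N)*N = 2*N² + N*(-180 + N))
(F(I(0, 6/10)) + 9593)*(-32525 - 12326) = (3*0*(-60 + 0) + 9593)*(-32525 - 12326) = (3*0*(-60) + 9593)*(-44851) = (0 + 9593)*(-44851) = 9593*(-44851) = -430255643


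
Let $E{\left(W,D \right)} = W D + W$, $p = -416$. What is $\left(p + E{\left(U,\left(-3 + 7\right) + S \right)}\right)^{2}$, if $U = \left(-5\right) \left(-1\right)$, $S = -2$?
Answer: $160801$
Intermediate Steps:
$U = 5$
$E{\left(W,D \right)} = W + D W$ ($E{\left(W,D \right)} = D W + W = W + D W$)
$\left(p + E{\left(U,\left(-3 + 7\right) + S \right)}\right)^{2} = \left(-416 + 5 \left(1 + \left(\left(-3 + 7\right) - 2\right)\right)\right)^{2} = \left(-416 + 5 \left(1 + \left(4 - 2\right)\right)\right)^{2} = \left(-416 + 5 \left(1 + 2\right)\right)^{2} = \left(-416 + 5 \cdot 3\right)^{2} = \left(-416 + 15\right)^{2} = \left(-401\right)^{2} = 160801$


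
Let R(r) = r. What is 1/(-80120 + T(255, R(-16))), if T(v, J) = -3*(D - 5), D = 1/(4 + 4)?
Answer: -8/640843 ≈ -1.2484e-5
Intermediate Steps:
D = ⅛ (D = 1/8 = ⅛ ≈ 0.12500)
T(v, J) = 117/8 (T(v, J) = -3*(⅛ - 5) = -3*(-39/8) = 117/8)
1/(-80120 + T(255, R(-16))) = 1/(-80120 + 117/8) = 1/(-640843/8) = -8/640843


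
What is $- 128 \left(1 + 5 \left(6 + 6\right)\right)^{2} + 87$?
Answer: $-476201$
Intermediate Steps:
$- 128 \left(1 + 5 \left(6 + 6\right)\right)^{2} + 87 = - 128 \left(1 + 5 \cdot 12\right)^{2} + 87 = - 128 \left(1 + 60\right)^{2} + 87 = - 128 \cdot 61^{2} + 87 = \left(-128\right) 3721 + 87 = -476288 + 87 = -476201$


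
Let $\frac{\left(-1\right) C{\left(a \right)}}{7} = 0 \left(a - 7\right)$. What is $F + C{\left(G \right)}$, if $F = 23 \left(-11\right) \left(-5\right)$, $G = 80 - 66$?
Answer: $1265$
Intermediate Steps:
$G = 14$ ($G = 80 - 66 = 14$)
$F = 1265$ ($F = \left(-253\right) \left(-5\right) = 1265$)
$C{\left(a \right)} = 0$ ($C{\left(a \right)} = - 7 \cdot 0 \left(a - 7\right) = - 7 \cdot 0 \left(-7 + a\right) = \left(-7\right) 0 = 0$)
$F + C{\left(G \right)} = 1265 + 0 = 1265$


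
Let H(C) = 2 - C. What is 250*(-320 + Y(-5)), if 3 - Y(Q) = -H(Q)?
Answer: -77500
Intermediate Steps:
Y(Q) = 5 - Q (Y(Q) = 3 - (-1)*(2 - Q) = 3 - (-2 + Q) = 3 + (2 - Q) = 5 - Q)
250*(-320 + Y(-5)) = 250*(-320 + (5 - 1*(-5))) = 250*(-320 + (5 + 5)) = 250*(-320 + 10) = 250*(-310) = -77500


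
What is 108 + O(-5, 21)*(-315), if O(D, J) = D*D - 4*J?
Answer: 18693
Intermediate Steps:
O(D, J) = D**2 - 4*J
108 + O(-5, 21)*(-315) = 108 + ((-5)**2 - 4*21)*(-315) = 108 + (25 - 84)*(-315) = 108 - 59*(-315) = 108 + 18585 = 18693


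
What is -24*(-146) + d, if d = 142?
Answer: 3646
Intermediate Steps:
-24*(-146) + d = -24*(-146) + 142 = 3504 + 142 = 3646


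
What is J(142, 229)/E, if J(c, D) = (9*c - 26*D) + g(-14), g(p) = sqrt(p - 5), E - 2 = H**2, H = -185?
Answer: -4676/34227 + I*sqrt(19)/34227 ≈ -0.13662 + 0.00012735*I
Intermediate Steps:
E = 34227 (E = 2 + (-185)**2 = 2 + 34225 = 34227)
g(p) = sqrt(-5 + p)
J(c, D) = -26*D + 9*c + I*sqrt(19) (J(c, D) = (9*c - 26*D) + sqrt(-5 - 14) = (-26*D + 9*c) + sqrt(-19) = (-26*D + 9*c) + I*sqrt(19) = -26*D + 9*c + I*sqrt(19))
J(142, 229)/E = (-26*229 + 9*142 + I*sqrt(19))/34227 = (-5954 + 1278 + I*sqrt(19))*(1/34227) = (-4676 + I*sqrt(19))*(1/34227) = -4676/34227 + I*sqrt(19)/34227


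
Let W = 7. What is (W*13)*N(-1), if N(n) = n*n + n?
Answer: 0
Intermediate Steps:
N(n) = n + n² (N(n) = n² + n = n + n²)
(W*13)*N(-1) = (7*13)*(-(1 - 1)) = 91*(-1*0) = 91*0 = 0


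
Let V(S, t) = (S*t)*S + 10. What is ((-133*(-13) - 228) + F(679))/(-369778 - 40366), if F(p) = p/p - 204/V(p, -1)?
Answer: -115411461/31514849744 ≈ -0.0036621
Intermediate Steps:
V(S, t) = 10 + t*S² (V(S, t) = t*S² + 10 = 10 + t*S²)
F(p) = 1 - 204/(10 - p²) (F(p) = p/p - 204/(10 - p²) = 1 - 204/(10 - p²))
((-133*(-13) - 228) + F(679))/(-369778 - 40366) = ((-133*(-13) - 228) + (194 + 679²)/(-10 + 679²))/(-369778 - 40366) = ((1729 - 228) + (194 + 461041)/(-10 + 461041))/(-410144) = (1501 + 461235/461031)*(-1/410144) = (1501 + (1/461031)*461235)*(-1/410144) = (1501 + 153745/153677)*(-1/410144) = (230822922/153677)*(-1/410144) = -115411461/31514849744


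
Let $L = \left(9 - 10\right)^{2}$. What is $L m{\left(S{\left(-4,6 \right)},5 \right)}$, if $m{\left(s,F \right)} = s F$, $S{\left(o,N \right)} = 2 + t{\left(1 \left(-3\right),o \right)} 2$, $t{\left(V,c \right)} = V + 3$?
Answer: $10$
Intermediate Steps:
$L = 1$ ($L = \left(-1\right)^{2} = 1$)
$t{\left(V,c \right)} = 3 + V$
$S{\left(o,N \right)} = 2$ ($S{\left(o,N \right)} = 2 + \left(3 + 1 \left(-3\right)\right) 2 = 2 + \left(3 - 3\right) 2 = 2 + 0 \cdot 2 = 2 + 0 = 2$)
$m{\left(s,F \right)} = F s$
$L m{\left(S{\left(-4,6 \right)},5 \right)} = 1 \cdot 5 \cdot 2 = 1 \cdot 10 = 10$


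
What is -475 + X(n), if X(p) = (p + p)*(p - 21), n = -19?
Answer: 1045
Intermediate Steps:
X(p) = 2*p*(-21 + p) (X(p) = (2*p)*(-21 + p) = 2*p*(-21 + p))
-475 + X(n) = -475 + 2*(-19)*(-21 - 19) = -475 + 2*(-19)*(-40) = -475 + 1520 = 1045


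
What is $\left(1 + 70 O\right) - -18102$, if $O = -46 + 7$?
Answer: $15373$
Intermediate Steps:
$O = -39$
$\left(1 + 70 O\right) - -18102 = \left(1 + 70 \left(-39\right)\right) - -18102 = \left(1 - 2730\right) + 18102 = -2729 + 18102 = 15373$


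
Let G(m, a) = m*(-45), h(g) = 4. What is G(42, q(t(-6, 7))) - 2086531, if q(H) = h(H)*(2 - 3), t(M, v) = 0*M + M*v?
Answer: -2088421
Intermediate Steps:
t(M, v) = M*v (t(M, v) = 0 + M*v = M*v)
q(H) = -4 (q(H) = 4*(2 - 3) = 4*(-1) = -4)
G(m, a) = -45*m
G(42, q(t(-6, 7))) - 2086531 = -45*42 - 2086531 = -1890 - 2086531 = -2088421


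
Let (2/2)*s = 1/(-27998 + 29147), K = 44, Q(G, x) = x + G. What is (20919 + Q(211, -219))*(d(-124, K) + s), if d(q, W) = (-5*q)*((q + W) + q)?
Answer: -3038901927809/1149 ≈ -2.6448e+9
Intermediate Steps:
Q(G, x) = G + x
d(q, W) = -5*q*(W + 2*q) (d(q, W) = (-5*q)*((W + q) + q) = (-5*q)*(W + 2*q) = -5*q*(W + 2*q))
s = 1/1149 (s = 1/(-27998 + 29147) = 1/1149 ≈ 0.00087032)
(20919 + Q(211, -219))*(d(-124, K) + s) = (20919 + (211 - 219))*(-5*(-124)*(44 + 2*(-124)) + 1/1149) = (20919 - 8)*(-5*(-124)*(44 - 248) + 1/1149) = 20911*(-5*(-124)*(-204) + 1/1149) = 20911*(-126480 + 1/1149) = 20911*(-145325519/1149) = -3038901927809/1149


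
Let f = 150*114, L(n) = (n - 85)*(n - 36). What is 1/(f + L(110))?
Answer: 1/18950 ≈ 5.2770e-5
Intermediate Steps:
L(n) = (-85 + n)*(-36 + n)
f = 17100
1/(f + L(110)) = 1/(17100 + (3060 + 110**2 - 121*110)) = 1/(17100 + (3060 + 12100 - 13310)) = 1/(17100 + 1850) = 1/18950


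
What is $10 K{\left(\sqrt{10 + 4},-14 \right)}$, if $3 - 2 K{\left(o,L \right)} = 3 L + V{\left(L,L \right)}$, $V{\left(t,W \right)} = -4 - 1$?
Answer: $250$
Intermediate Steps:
$V{\left(t,W \right)} = -5$
$K{\left(o,L \right)} = 4 - \frac{3 L}{2}$ ($K{\left(o,L \right)} = \frac{3}{2} - \frac{3 L - 5}{2} = \frac{3}{2} - \frac{-5 + 3 L}{2} = \frac{3}{2} - \left(- \frac{5}{2} + \frac{3 L}{2}\right) = 4 - \frac{3 L}{2}$)
$10 K{\left(\sqrt{10 + 4},-14 \right)} = 10 \left(4 - -21\right) = 10 \left(4 + 21\right) = 10 \cdot 25 = 250$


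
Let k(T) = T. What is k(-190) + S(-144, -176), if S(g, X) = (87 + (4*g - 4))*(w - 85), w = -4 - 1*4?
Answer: 45659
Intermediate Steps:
w = -8 (w = -4 - 4 = -8)
S(g, X) = -7719 - 372*g (S(g, X) = (87 + (4*g - 4))*(-8 - 85) = (87 + (-4 + 4*g))*(-93) = (83 + 4*g)*(-93) = -7719 - 372*g)
k(-190) + S(-144, -176) = -190 + (-7719 - 372*(-144)) = -190 + (-7719 + 53568) = -190 + 45849 = 45659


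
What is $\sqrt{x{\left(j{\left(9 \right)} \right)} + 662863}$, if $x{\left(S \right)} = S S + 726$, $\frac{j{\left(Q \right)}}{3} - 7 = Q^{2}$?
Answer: $7 \sqrt{14965} \approx 856.32$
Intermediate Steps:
$j{\left(Q \right)} = 21 + 3 Q^{2}$
$x{\left(S \right)} = 726 + S^{2}$ ($x{\left(S \right)} = S^{2} + 726 = 726 + S^{2}$)
$\sqrt{x{\left(j{\left(9 \right)} \right)} + 662863} = \sqrt{\left(726 + \left(21 + 3 \cdot 9^{2}\right)^{2}\right) + 662863} = \sqrt{\left(726 + \left(21 + 3 \cdot 81\right)^{2}\right) + 662863} = \sqrt{\left(726 + \left(21 + 243\right)^{2}\right) + 662863} = \sqrt{\left(726 + 264^{2}\right) + 662863} = \sqrt{\left(726 + 69696\right) + 662863} = \sqrt{70422 + 662863} = \sqrt{733285} = 7 \sqrt{14965}$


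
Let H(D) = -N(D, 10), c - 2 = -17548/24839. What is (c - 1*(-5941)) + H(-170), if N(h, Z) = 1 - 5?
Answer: 147699985/24839 ≈ 5946.3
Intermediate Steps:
N(h, Z) = -4
c = 32130/24839 (c = 2 - 17548/24839 = 32130/24839 ≈ 1.2935)
H(D) = 4 (H(D) = -1*(-4) = 4)
(c - 1*(-5941)) + H(-170) = (32130/24839 - 1*(-5941)) + 4 = (32130/24839 + 5941) + 4 = 147600629/24839 + 4 = 147699985/24839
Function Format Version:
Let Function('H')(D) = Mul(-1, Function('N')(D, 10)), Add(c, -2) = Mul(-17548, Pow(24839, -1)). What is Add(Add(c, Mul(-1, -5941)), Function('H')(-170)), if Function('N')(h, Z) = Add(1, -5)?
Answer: Rational(147699985, 24839) ≈ 5946.3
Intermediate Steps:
Function('N')(h, Z) = -4
c = Rational(32130, 24839) (c = Add(2, Mul(-17548, Pow(24839, -1))) = Add(2, Mul(-17548, Rational(1, 24839))) = Add(2, Rational(-17548, 24839)) = Rational(32130, 24839) ≈ 1.2935)
Function('H')(D) = 4 (Function('H')(D) = Mul(-1, -4) = 4)
Add(Add(c, Mul(-1, -5941)), Function('H')(-170)) = Add(Add(Rational(32130, 24839), Mul(-1, -5941)), 4) = Add(Add(Rational(32130, 24839), 5941), 4) = Add(Rational(147600629, 24839), 4) = Rational(147699985, 24839)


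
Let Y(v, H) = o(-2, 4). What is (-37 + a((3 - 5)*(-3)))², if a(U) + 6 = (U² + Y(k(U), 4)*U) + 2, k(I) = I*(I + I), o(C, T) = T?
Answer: 361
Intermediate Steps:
k(I) = 2*I² (k(I) = I*(2*I) = 2*I²)
Y(v, H) = 4
a(U) = -4 + U² + 4*U (a(U) = -6 + ((U² + 4*U) + 2) = -6 + (2 + U² + 4*U) = -4 + U² + 4*U)
(-37 + a((3 - 5)*(-3)))² = (-37 + (-4 + ((3 - 5)*(-3))² + 4*((3 - 5)*(-3))))² = (-37 + (-4 + (-2*(-3))² + 4*(-2*(-3))))² = (-37 + (-4 + 6² + 4*6))² = (-37 + (-4 + 36 + 24))² = (-37 + 56)² = 19² = 361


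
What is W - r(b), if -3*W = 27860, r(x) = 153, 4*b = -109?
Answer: -28319/3 ≈ -9439.7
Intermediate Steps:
b = -109/4 (b = (¼)*(-109) = -109/4 ≈ -27.250)
W = -27860/3 (W = -⅓*27860 = -27860/3 ≈ -9286.7)
W - r(b) = -27860/3 - 1*153 = -27860/3 - 153 = -28319/3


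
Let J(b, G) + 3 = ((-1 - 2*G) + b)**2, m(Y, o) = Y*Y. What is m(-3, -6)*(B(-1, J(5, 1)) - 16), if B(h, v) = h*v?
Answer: -153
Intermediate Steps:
m(Y, o) = Y**2
J(b, G) = -3 + (-1 + b - 2*G)**2 (J(b, G) = -3 + ((-1 - 2*G) + b)**2 = -3 + (-1 + b - 2*G)**2)
m(-3, -6)*(B(-1, J(5, 1)) - 16) = (-3)**2*(-(-3 + (1 - 1*5 + 2*1)**2) - 16) = 9*(-(-3 + (1 - 5 + 2)**2) - 16) = 9*(-(-3 + (-2)**2) - 16) = 9*(-(-3 + 4) - 16) = 9*(-1*1 - 16) = 9*(-1 - 16) = 9*(-17) = -153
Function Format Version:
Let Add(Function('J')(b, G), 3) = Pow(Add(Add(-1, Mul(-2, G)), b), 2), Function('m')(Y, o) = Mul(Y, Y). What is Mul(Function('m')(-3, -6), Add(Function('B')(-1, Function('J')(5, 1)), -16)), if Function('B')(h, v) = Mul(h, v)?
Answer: -153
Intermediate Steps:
Function('m')(Y, o) = Pow(Y, 2)
Function('J')(b, G) = Add(-3, Pow(Add(-1, b, Mul(-2, G)), 2)) (Function('J')(b, G) = Add(-3, Pow(Add(Add(-1, Mul(-2, G)), b), 2)) = Add(-3, Pow(Add(-1, b, Mul(-2, G)), 2)))
Mul(Function('m')(-3, -6), Add(Function('B')(-1, Function('J')(5, 1)), -16)) = Mul(Pow(-3, 2), Add(Mul(-1, Add(-3, Pow(Add(1, Mul(-1, 5), Mul(2, 1)), 2))), -16)) = Mul(9, Add(Mul(-1, Add(-3, Pow(Add(1, -5, 2), 2))), -16)) = Mul(9, Add(Mul(-1, Add(-3, Pow(-2, 2))), -16)) = Mul(9, Add(Mul(-1, Add(-3, 4)), -16)) = Mul(9, Add(Mul(-1, 1), -16)) = Mul(9, Add(-1, -16)) = Mul(9, -17) = -153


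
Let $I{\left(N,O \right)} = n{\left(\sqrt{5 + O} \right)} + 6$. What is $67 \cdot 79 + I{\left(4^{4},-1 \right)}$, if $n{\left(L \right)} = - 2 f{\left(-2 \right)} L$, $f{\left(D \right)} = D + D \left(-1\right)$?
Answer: $5299$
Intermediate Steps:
$f{\left(D \right)} = 0$ ($f{\left(D \right)} = D - D = 0$)
$n{\left(L \right)} = 0$ ($n{\left(L \right)} = \left(-2\right) 0 L = 0 L = 0$)
$I{\left(N,O \right)} = 6$ ($I{\left(N,O \right)} = 0 + 6 = 6$)
$67 \cdot 79 + I{\left(4^{4},-1 \right)} = 67 \cdot 79 + 6 = 5293 + 6 = 5299$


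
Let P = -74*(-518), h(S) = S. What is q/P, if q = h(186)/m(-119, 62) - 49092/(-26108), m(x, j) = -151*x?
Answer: 221747559/4495717370116 ≈ 4.9324e-5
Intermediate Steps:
q = 221747559/117283663 (q = 186/((-151*(-119))) - 49092/(-26108) = 186/17969 - 49092*(-1/26108) = 186*(1/17969) + 12273/6527 = 186/17969 + 12273/6527 = 221747559/117283663 ≈ 1.8907)
P = 38332
q/P = (221747559/117283663)/38332 = (221747559/117283663)*(1/38332) = 221747559/4495717370116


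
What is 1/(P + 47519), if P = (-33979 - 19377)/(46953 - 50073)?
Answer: 780/37078159 ≈ 2.1037e-5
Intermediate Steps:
P = 13339/780 (P = -53356/(-3120) = -53356*(-1/3120) = 13339/780 ≈ 17.101)
1/(P + 47519) = 1/(13339/780 + 47519) = 1/(37078159/780) = 780/37078159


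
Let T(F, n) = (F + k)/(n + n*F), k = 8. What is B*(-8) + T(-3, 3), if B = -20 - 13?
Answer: 1579/6 ≈ 263.17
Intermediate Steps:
T(F, n) = (8 + F)/(n + F*n) (T(F, n) = (F + 8)/(n + n*F) = (8 + F)/(n + F*n))
B = -33
B*(-8) + T(-3, 3) = -33*(-8) + (8 - 3)/(3*(1 - 3)) = 264 + (⅓)*5/(-2) = 264 + (⅓)*(-½)*5 = 264 - ⅚ = 1579/6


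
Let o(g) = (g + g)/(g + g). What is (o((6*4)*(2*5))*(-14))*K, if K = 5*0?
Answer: 0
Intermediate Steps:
o(g) = 1 (o(g) = (2*g)/((2*g)) = (2*g)*(1/(2*g)) = 1)
K = 0
(o((6*4)*(2*5))*(-14))*K = (1*(-14))*0 = -14*0 = 0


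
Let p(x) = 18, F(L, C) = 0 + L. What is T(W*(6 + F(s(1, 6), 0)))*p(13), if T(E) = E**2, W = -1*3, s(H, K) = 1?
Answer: 7938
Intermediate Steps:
F(L, C) = L
W = -3
T(W*(6 + F(s(1, 6), 0)))*p(13) = (-3*(6 + 1))**2*18 = (-3*7)**2*18 = (-21)**2*18 = 441*18 = 7938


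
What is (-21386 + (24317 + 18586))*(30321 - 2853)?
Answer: 591028956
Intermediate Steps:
(-21386 + (24317 + 18586))*(30321 - 2853) = (-21386 + 42903)*27468 = 21517*27468 = 591028956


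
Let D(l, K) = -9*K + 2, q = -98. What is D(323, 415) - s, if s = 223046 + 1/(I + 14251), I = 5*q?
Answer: -3120705820/13761 ≈ -2.2678e+5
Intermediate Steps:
D(l, K) = 2 - 9*K
I = -490 (I = 5*(-98) = -490)
s = 3069336007/13761 (s = 223046 + 1/(-490 + 14251) = 223046 + 1/13761 = 3069336007/13761 ≈ 2.2305e+5)
D(323, 415) - s = (2 - 9*415) - 1*3069336007/13761 = (2 - 3735) - 3069336007/13761 = -3733 - 3069336007/13761 = -3120705820/13761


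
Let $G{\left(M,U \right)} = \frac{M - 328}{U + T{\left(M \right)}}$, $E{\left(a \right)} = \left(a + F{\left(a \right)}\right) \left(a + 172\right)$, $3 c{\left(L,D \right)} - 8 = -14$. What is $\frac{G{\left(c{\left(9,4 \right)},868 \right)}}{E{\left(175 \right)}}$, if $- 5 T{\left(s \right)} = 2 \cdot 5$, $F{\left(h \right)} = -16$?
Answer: $- \frac{55}{7963303} \approx -6.9067 \cdot 10^{-6}$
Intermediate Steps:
$c{\left(L,D \right)} = -2$ ($c{\left(L,D \right)} = \frac{8}{3} + \frac{1}{3} \left(-14\right) = \frac{8}{3} - \frac{14}{3} = -2$)
$T{\left(s \right)} = -2$ ($T{\left(s \right)} = - \frac{2 \cdot 5}{5} = \left(- \frac{1}{5}\right) 10 = -2$)
$E{\left(a \right)} = \left(-16 + a\right) \left(172 + a\right)$ ($E{\left(a \right)} = \left(a - 16\right) \left(a + 172\right) = \left(-16 + a\right) \left(172 + a\right)$)
$G{\left(M,U \right)} = \frac{-328 + M}{-2 + U}$ ($G{\left(M,U \right)} = \frac{M - 328}{U - 2} = \frac{-328 + M}{-2 + U}$)
$\frac{G{\left(c{\left(9,4 \right)},868 \right)}}{E{\left(175 \right)}} = \frac{\frac{1}{-2 + 868} \left(-328 - 2\right)}{-2752 + 175^{2} + 156 \cdot 175} = \frac{\frac{1}{866} \left(-330\right)}{-2752 + 30625 + 27300} = \frac{\frac{1}{866} \left(-330\right)}{55173} = \left(- \frac{165}{433}\right) \frac{1}{55173} = - \frac{55}{7963303}$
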